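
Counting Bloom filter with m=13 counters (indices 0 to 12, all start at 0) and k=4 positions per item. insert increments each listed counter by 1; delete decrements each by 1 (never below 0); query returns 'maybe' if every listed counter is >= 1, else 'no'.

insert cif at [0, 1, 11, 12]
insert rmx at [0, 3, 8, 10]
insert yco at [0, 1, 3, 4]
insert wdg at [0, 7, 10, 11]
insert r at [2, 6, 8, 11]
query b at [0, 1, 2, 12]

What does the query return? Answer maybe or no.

Step 1: insert cif at [0, 1, 11, 12] -> counters=[1,1,0,0,0,0,0,0,0,0,0,1,1]
Step 2: insert rmx at [0, 3, 8, 10] -> counters=[2,1,0,1,0,0,0,0,1,0,1,1,1]
Step 3: insert yco at [0, 1, 3, 4] -> counters=[3,2,0,2,1,0,0,0,1,0,1,1,1]
Step 4: insert wdg at [0, 7, 10, 11] -> counters=[4,2,0,2,1,0,0,1,1,0,2,2,1]
Step 5: insert r at [2, 6, 8, 11] -> counters=[4,2,1,2,1,0,1,1,2,0,2,3,1]
Query b: check counters[0]=4 counters[1]=2 counters[2]=1 counters[12]=1 -> maybe

Answer: maybe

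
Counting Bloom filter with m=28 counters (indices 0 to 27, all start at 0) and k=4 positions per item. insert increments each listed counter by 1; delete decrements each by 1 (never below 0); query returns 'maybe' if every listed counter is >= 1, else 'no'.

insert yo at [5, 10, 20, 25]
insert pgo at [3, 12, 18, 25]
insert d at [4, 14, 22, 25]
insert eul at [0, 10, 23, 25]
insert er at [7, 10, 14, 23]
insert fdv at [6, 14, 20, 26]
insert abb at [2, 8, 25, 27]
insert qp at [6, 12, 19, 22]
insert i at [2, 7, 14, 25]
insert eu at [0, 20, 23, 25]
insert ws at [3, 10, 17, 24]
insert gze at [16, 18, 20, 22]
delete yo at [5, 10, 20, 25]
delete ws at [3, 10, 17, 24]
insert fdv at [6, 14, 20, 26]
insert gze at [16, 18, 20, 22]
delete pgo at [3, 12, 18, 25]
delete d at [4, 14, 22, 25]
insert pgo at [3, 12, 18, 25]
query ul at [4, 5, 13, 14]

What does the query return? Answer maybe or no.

Answer: no

Derivation:
Step 1: insert yo at [5, 10, 20, 25] -> counters=[0,0,0,0,0,1,0,0,0,0,1,0,0,0,0,0,0,0,0,0,1,0,0,0,0,1,0,0]
Step 2: insert pgo at [3, 12, 18, 25] -> counters=[0,0,0,1,0,1,0,0,0,0,1,0,1,0,0,0,0,0,1,0,1,0,0,0,0,2,0,0]
Step 3: insert d at [4, 14, 22, 25] -> counters=[0,0,0,1,1,1,0,0,0,0,1,0,1,0,1,0,0,0,1,0,1,0,1,0,0,3,0,0]
Step 4: insert eul at [0, 10, 23, 25] -> counters=[1,0,0,1,1,1,0,0,0,0,2,0,1,0,1,0,0,0,1,0,1,0,1,1,0,4,0,0]
Step 5: insert er at [7, 10, 14, 23] -> counters=[1,0,0,1,1,1,0,1,0,0,3,0,1,0,2,0,0,0,1,0,1,0,1,2,0,4,0,0]
Step 6: insert fdv at [6, 14, 20, 26] -> counters=[1,0,0,1,1,1,1,1,0,0,3,0,1,0,3,0,0,0,1,0,2,0,1,2,0,4,1,0]
Step 7: insert abb at [2, 8, 25, 27] -> counters=[1,0,1,1,1,1,1,1,1,0,3,0,1,0,3,0,0,0,1,0,2,0,1,2,0,5,1,1]
Step 8: insert qp at [6, 12, 19, 22] -> counters=[1,0,1,1,1,1,2,1,1,0,3,0,2,0,3,0,0,0,1,1,2,0,2,2,0,5,1,1]
Step 9: insert i at [2, 7, 14, 25] -> counters=[1,0,2,1,1,1,2,2,1,0,3,0,2,0,4,0,0,0,1,1,2,0,2,2,0,6,1,1]
Step 10: insert eu at [0, 20, 23, 25] -> counters=[2,0,2,1,1,1,2,2,1,0,3,0,2,0,4,0,0,0,1,1,3,0,2,3,0,7,1,1]
Step 11: insert ws at [3, 10, 17, 24] -> counters=[2,0,2,2,1,1,2,2,1,0,4,0,2,0,4,0,0,1,1,1,3,0,2,3,1,7,1,1]
Step 12: insert gze at [16, 18, 20, 22] -> counters=[2,0,2,2,1,1,2,2,1,0,4,0,2,0,4,0,1,1,2,1,4,0,3,3,1,7,1,1]
Step 13: delete yo at [5, 10, 20, 25] -> counters=[2,0,2,2,1,0,2,2,1,0,3,0,2,0,4,0,1,1,2,1,3,0,3,3,1,6,1,1]
Step 14: delete ws at [3, 10, 17, 24] -> counters=[2,0,2,1,1,0,2,2,1,0,2,0,2,0,4,0,1,0,2,1,3,0,3,3,0,6,1,1]
Step 15: insert fdv at [6, 14, 20, 26] -> counters=[2,0,2,1,1,0,3,2,1,0,2,0,2,0,5,0,1,0,2,1,4,0,3,3,0,6,2,1]
Step 16: insert gze at [16, 18, 20, 22] -> counters=[2,0,2,1,1,0,3,2,1,0,2,0,2,0,5,0,2,0,3,1,5,0,4,3,0,6,2,1]
Step 17: delete pgo at [3, 12, 18, 25] -> counters=[2,0,2,0,1,0,3,2,1,0,2,0,1,0,5,0,2,0,2,1,5,0,4,3,0,5,2,1]
Step 18: delete d at [4, 14, 22, 25] -> counters=[2,0,2,0,0,0,3,2,1,0,2,0,1,0,4,0,2,0,2,1,5,0,3,3,0,4,2,1]
Step 19: insert pgo at [3, 12, 18, 25] -> counters=[2,0,2,1,0,0,3,2,1,0,2,0,2,0,4,0,2,0,3,1,5,0,3,3,0,5,2,1]
Query ul: check counters[4]=0 counters[5]=0 counters[13]=0 counters[14]=4 -> no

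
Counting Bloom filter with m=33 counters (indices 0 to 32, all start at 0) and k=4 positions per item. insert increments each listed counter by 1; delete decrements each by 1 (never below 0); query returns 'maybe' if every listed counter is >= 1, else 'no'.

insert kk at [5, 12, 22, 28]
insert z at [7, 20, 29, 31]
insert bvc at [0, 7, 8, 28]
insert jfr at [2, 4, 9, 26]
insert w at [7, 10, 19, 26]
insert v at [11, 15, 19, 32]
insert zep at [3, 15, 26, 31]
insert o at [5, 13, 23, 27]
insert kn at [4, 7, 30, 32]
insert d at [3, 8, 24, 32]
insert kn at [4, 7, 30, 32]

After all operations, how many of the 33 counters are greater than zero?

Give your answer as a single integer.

Answer: 25

Derivation:
Step 1: insert kk at [5, 12, 22, 28] -> counters=[0,0,0,0,0,1,0,0,0,0,0,0,1,0,0,0,0,0,0,0,0,0,1,0,0,0,0,0,1,0,0,0,0]
Step 2: insert z at [7, 20, 29, 31] -> counters=[0,0,0,0,0,1,0,1,0,0,0,0,1,0,0,0,0,0,0,0,1,0,1,0,0,0,0,0,1,1,0,1,0]
Step 3: insert bvc at [0, 7, 8, 28] -> counters=[1,0,0,0,0,1,0,2,1,0,0,0,1,0,0,0,0,0,0,0,1,0,1,0,0,0,0,0,2,1,0,1,0]
Step 4: insert jfr at [2, 4, 9, 26] -> counters=[1,0,1,0,1,1,0,2,1,1,0,0,1,0,0,0,0,0,0,0,1,0,1,0,0,0,1,0,2,1,0,1,0]
Step 5: insert w at [7, 10, 19, 26] -> counters=[1,0,1,0,1,1,0,3,1,1,1,0,1,0,0,0,0,0,0,1,1,0,1,0,0,0,2,0,2,1,0,1,0]
Step 6: insert v at [11, 15, 19, 32] -> counters=[1,0,1,0,1,1,0,3,1,1,1,1,1,0,0,1,0,0,0,2,1,0,1,0,0,0,2,0,2,1,0,1,1]
Step 7: insert zep at [3, 15, 26, 31] -> counters=[1,0,1,1,1,1,0,3,1,1,1,1,1,0,0,2,0,0,0,2,1,0,1,0,0,0,3,0,2,1,0,2,1]
Step 8: insert o at [5, 13, 23, 27] -> counters=[1,0,1,1,1,2,0,3,1,1,1,1,1,1,0,2,0,0,0,2,1,0,1,1,0,0,3,1,2,1,0,2,1]
Step 9: insert kn at [4, 7, 30, 32] -> counters=[1,0,1,1,2,2,0,4,1,1,1,1,1,1,0,2,0,0,0,2,1,0,1,1,0,0,3,1,2,1,1,2,2]
Step 10: insert d at [3, 8, 24, 32] -> counters=[1,0,1,2,2,2,0,4,2,1,1,1,1,1,0,2,0,0,0,2,1,0,1,1,1,0,3,1,2,1,1,2,3]
Step 11: insert kn at [4, 7, 30, 32] -> counters=[1,0,1,2,3,2,0,5,2,1,1,1,1,1,0,2,0,0,0,2,1,0,1,1,1,0,3,1,2,1,2,2,4]
Final counters=[1,0,1,2,3,2,0,5,2,1,1,1,1,1,0,2,0,0,0,2,1,0,1,1,1,0,3,1,2,1,2,2,4] -> 25 nonzero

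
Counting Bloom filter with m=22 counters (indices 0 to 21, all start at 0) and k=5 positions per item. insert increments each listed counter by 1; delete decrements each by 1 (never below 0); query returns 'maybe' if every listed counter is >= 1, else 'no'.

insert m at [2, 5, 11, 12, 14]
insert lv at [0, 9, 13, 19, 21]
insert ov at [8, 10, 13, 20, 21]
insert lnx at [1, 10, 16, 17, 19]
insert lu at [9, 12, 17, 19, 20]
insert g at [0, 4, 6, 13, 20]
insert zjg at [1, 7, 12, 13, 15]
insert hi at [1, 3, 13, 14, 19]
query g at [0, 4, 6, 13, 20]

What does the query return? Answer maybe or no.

Answer: maybe

Derivation:
Step 1: insert m at [2, 5, 11, 12, 14] -> counters=[0,0,1,0,0,1,0,0,0,0,0,1,1,0,1,0,0,0,0,0,0,0]
Step 2: insert lv at [0, 9, 13, 19, 21] -> counters=[1,0,1,0,0,1,0,0,0,1,0,1,1,1,1,0,0,0,0,1,0,1]
Step 3: insert ov at [8, 10, 13, 20, 21] -> counters=[1,0,1,0,0,1,0,0,1,1,1,1,1,2,1,0,0,0,0,1,1,2]
Step 4: insert lnx at [1, 10, 16, 17, 19] -> counters=[1,1,1,0,0,1,0,0,1,1,2,1,1,2,1,0,1,1,0,2,1,2]
Step 5: insert lu at [9, 12, 17, 19, 20] -> counters=[1,1,1,0,0,1,0,0,1,2,2,1,2,2,1,0,1,2,0,3,2,2]
Step 6: insert g at [0, 4, 6, 13, 20] -> counters=[2,1,1,0,1,1,1,0,1,2,2,1,2,3,1,0,1,2,0,3,3,2]
Step 7: insert zjg at [1, 7, 12, 13, 15] -> counters=[2,2,1,0,1,1,1,1,1,2,2,1,3,4,1,1,1,2,0,3,3,2]
Step 8: insert hi at [1, 3, 13, 14, 19] -> counters=[2,3,1,1,1,1,1,1,1,2,2,1,3,5,2,1,1,2,0,4,3,2]
Query g: check counters[0]=2 counters[4]=1 counters[6]=1 counters[13]=5 counters[20]=3 -> maybe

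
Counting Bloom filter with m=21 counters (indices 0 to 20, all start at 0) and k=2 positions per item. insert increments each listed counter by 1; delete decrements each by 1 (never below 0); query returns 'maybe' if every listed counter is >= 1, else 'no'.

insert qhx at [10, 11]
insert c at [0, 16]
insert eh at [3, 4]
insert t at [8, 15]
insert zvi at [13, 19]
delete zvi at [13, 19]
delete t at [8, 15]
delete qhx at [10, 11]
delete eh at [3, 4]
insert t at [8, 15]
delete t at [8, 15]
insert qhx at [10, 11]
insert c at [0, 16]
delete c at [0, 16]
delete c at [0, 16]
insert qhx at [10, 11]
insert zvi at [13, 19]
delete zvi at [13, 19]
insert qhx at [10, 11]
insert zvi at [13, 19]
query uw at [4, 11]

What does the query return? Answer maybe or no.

Answer: no

Derivation:
Step 1: insert qhx at [10, 11] -> counters=[0,0,0,0,0,0,0,0,0,0,1,1,0,0,0,0,0,0,0,0,0]
Step 2: insert c at [0, 16] -> counters=[1,0,0,0,0,0,0,0,0,0,1,1,0,0,0,0,1,0,0,0,0]
Step 3: insert eh at [3, 4] -> counters=[1,0,0,1,1,0,0,0,0,0,1,1,0,0,0,0,1,0,0,0,0]
Step 4: insert t at [8, 15] -> counters=[1,0,0,1,1,0,0,0,1,0,1,1,0,0,0,1,1,0,0,0,0]
Step 5: insert zvi at [13, 19] -> counters=[1,0,0,1,1,0,0,0,1,0,1,1,0,1,0,1,1,0,0,1,0]
Step 6: delete zvi at [13, 19] -> counters=[1,0,0,1,1,0,0,0,1,0,1,1,0,0,0,1,1,0,0,0,0]
Step 7: delete t at [8, 15] -> counters=[1,0,0,1,1,0,0,0,0,0,1,1,0,0,0,0,1,0,0,0,0]
Step 8: delete qhx at [10, 11] -> counters=[1,0,0,1,1,0,0,0,0,0,0,0,0,0,0,0,1,0,0,0,0]
Step 9: delete eh at [3, 4] -> counters=[1,0,0,0,0,0,0,0,0,0,0,0,0,0,0,0,1,0,0,0,0]
Step 10: insert t at [8, 15] -> counters=[1,0,0,0,0,0,0,0,1,0,0,0,0,0,0,1,1,0,0,0,0]
Step 11: delete t at [8, 15] -> counters=[1,0,0,0,0,0,0,0,0,0,0,0,0,0,0,0,1,0,0,0,0]
Step 12: insert qhx at [10, 11] -> counters=[1,0,0,0,0,0,0,0,0,0,1,1,0,0,0,0,1,0,0,0,0]
Step 13: insert c at [0, 16] -> counters=[2,0,0,0,0,0,0,0,0,0,1,1,0,0,0,0,2,0,0,0,0]
Step 14: delete c at [0, 16] -> counters=[1,0,0,0,0,0,0,0,0,0,1,1,0,0,0,0,1,0,0,0,0]
Step 15: delete c at [0, 16] -> counters=[0,0,0,0,0,0,0,0,0,0,1,1,0,0,0,0,0,0,0,0,0]
Step 16: insert qhx at [10, 11] -> counters=[0,0,0,0,0,0,0,0,0,0,2,2,0,0,0,0,0,0,0,0,0]
Step 17: insert zvi at [13, 19] -> counters=[0,0,0,0,0,0,0,0,0,0,2,2,0,1,0,0,0,0,0,1,0]
Step 18: delete zvi at [13, 19] -> counters=[0,0,0,0,0,0,0,0,0,0,2,2,0,0,0,0,0,0,0,0,0]
Step 19: insert qhx at [10, 11] -> counters=[0,0,0,0,0,0,0,0,0,0,3,3,0,0,0,0,0,0,0,0,0]
Step 20: insert zvi at [13, 19] -> counters=[0,0,0,0,0,0,0,0,0,0,3,3,0,1,0,0,0,0,0,1,0]
Query uw: check counters[4]=0 counters[11]=3 -> no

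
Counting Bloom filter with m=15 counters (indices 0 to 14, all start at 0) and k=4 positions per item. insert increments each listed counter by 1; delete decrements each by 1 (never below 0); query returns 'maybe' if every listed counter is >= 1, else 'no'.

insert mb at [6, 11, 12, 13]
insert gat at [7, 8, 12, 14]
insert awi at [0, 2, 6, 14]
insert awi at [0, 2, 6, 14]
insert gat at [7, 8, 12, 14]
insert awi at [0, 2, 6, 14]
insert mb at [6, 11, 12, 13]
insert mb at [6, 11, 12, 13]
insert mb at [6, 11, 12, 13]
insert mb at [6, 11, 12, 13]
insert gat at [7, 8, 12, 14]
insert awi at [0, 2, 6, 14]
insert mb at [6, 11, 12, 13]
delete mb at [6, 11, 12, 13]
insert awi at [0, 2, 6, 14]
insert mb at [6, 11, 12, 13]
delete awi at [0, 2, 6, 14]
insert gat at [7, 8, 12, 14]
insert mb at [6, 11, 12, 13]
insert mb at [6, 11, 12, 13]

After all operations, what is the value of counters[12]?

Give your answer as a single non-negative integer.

Step 1: insert mb at [6, 11, 12, 13] -> counters=[0,0,0,0,0,0,1,0,0,0,0,1,1,1,0]
Step 2: insert gat at [7, 8, 12, 14] -> counters=[0,0,0,0,0,0,1,1,1,0,0,1,2,1,1]
Step 3: insert awi at [0, 2, 6, 14] -> counters=[1,0,1,0,0,0,2,1,1,0,0,1,2,1,2]
Step 4: insert awi at [0, 2, 6, 14] -> counters=[2,0,2,0,0,0,3,1,1,0,0,1,2,1,3]
Step 5: insert gat at [7, 8, 12, 14] -> counters=[2,0,2,0,0,0,3,2,2,0,0,1,3,1,4]
Step 6: insert awi at [0, 2, 6, 14] -> counters=[3,0,3,0,0,0,4,2,2,0,0,1,3,1,5]
Step 7: insert mb at [6, 11, 12, 13] -> counters=[3,0,3,0,0,0,5,2,2,0,0,2,4,2,5]
Step 8: insert mb at [6, 11, 12, 13] -> counters=[3,0,3,0,0,0,6,2,2,0,0,3,5,3,5]
Step 9: insert mb at [6, 11, 12, 13] -> counters=[3,0,3,0,0,0,7,2,2,0,0,4,6,4,5]
Step 10: insert mb at [6, 11, 12, 13] -> counters=[3,0,3,0,0,0,8,2,2,0,0,5,7,5,5]
Step 11: insert gat at [7, 8, 12, 14] -> counters=[3,0,3,0,0,0,8,3,3,0,0,5,8,5,6]
Step 12: insert awi at [0, 2, 6, 14] -> counters=[4,0,4,0,0,0,9,3,3,0,0,5,8,5,7]
Step 13: insert mb at [6, 11, 12, 13] -> counters=[4,0,4,0,0,0,10,3,3,0,0,6,9,6,7]
Step 14: delete mb at [6, 11, 12, 13] -> counters=[4,0,4,0,0,0,9,3,3,0,0,5,8,5,7]
Step 15: insert awi at [0, 2, 6, 14] -> counters=[5,0,5,0,0,0,10,3,3,0,0,5,8,5,8]
Step 16: insert mb at [6, 11, 12, 13] -> counters=[5,0,5,0,0,0,11,3,3,0,0,6,9,6,8]
Step 17: delete awi at [0, 2, 6, 14] -> counters=[4,0,4,0,0,0,10,3,3,0,0,6,9,6,7]
Step 18: insert gat at [7, 8, 12, 14] -> counters=[4,0,4,0,0,0,10,4,4,0,0,6,10,6,8]
Step 19: insert mb at [6, 11, 12, 13] -> counters=[4,0,4,0,0,0,11,4,4,0,0,7,11,7,8]
Step 20: insert mb at [6, 11, 12, 13] -> counters=[4,0,4,0,0,0,12,4,4,0,0,8,12,8,8]
Final counters=[4,0,4,0,0,0,12,4,4,0,0,8,12,8,8] -> counters[12]=12

Answer: 12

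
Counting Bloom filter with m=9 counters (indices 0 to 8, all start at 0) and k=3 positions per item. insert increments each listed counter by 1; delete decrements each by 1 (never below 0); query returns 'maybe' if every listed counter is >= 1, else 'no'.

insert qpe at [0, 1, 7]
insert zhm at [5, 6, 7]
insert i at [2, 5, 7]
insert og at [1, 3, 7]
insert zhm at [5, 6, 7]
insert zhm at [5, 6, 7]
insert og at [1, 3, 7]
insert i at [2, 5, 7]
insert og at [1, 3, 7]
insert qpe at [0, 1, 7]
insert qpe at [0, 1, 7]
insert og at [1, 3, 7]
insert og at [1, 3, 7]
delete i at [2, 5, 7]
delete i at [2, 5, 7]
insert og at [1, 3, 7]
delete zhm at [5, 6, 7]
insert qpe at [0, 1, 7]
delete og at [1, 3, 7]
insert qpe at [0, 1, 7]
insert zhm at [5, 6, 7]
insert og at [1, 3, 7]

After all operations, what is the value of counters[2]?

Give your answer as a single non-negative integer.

Step 1: insert qpe at [0, 1, 7] -> counters=[1,1,0,0,0,0,0,1,0]
Step 2: insert zhm at [5, 6, 7] -> counters=[1,1,0,0,0,1,1,2,0]
Step 3: insert i at [2, 5, 7] -> counters=[1,1,1,0,0,2,1,3,0]
Step 4: insert og at [1, 3, 7] -> counters=[1,2,1,1,0,2,1,4,0]
Step 5: insert zhm at [5, 6, 7] -> counters=[1,2,1,1,0,3,2,5,0]
Step 6: insert zhm at [5, 6, 7] -> counters=[1,2,1,1,0,4,3,6,0]
Step 7: insert og at [1, 3, 7] -> counters=[1,3,1,2,0,4,3,7,0]
Step 8: insert i at [2, 5, 7] -> counters=[1,3,2,2,0,5,3,8,0]
Step 9: insert og at [1, 3, 7] -> counters=[1,4,2,3,0,5,3,9,0]
Step 10: insert qpe at [0, 1, 7] -> counters=[2,5,2,3,0,5,3,10,0]
Step 11: insert qpe at [0, 1, 7] -> counters=[3,6,2,3,0,5,3,11,0]
Step 12: insert og at [1, 3, 7] -> counters=[3,7,2,4,0,5,3,12,0]
Step 13: insert og at [1, 3, 7] -> counters=[3,8,2,5,0,5,3,13,0]
Step 14: delete i at [2, 5, 7] -> counters=[3,8,1,5,0,4,3,12,0]
Step 15: delete i at [2, 5, 7] -> counters=[3,8,0,5,0,3,3,11,0]
Step 16: insert og at [1, 3, 7] -> counters=[3,9,0,6,0,3,3,12,0]
Step 17: delete zhm at [5, 6, 7] -> counters=[3,9,0,6,0,2,2,11,0]
Step 18: insert qpe at [0, 1, 7] -> counters=[4,10,0,6,0,2,2,12,0]
Step 19: delete og at [1, 3, 7] -> counters=[4,9,0,5,0,2,2,11,0]
Step 20: insert qpe at [0, 1, 7] -> counters=[5,10,0,5,0,2,2,12,0]
Step 21: insert zhm at [5, 6, 7] -> counters=[5,10,0,5,0,3,3,13,0]
Step 22: insert og at [1, 3, 7] -> counters=[5,11,0,6,0,3,3,14,0]
Final counters=[5,11,0,6,0,3,3,14,0] -> counters[2]=0

Answer: 0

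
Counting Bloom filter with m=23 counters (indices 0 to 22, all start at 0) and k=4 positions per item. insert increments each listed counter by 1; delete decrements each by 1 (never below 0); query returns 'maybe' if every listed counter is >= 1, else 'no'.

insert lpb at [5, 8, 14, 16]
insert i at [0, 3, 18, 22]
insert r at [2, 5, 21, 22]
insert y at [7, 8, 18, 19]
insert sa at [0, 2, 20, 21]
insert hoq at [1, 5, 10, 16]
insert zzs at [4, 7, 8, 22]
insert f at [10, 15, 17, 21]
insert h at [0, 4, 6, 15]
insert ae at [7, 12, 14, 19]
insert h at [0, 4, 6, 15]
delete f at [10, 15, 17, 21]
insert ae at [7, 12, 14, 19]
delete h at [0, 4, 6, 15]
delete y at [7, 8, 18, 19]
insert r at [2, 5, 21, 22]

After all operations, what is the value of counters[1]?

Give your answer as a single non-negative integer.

Answer: 1

Derivation:
Step 1: insert lpb at [5, 8, 14, 16] -> counters=[0,0,0,0,0,1,0,0,1,0,0,0,0,0,1,0,1,0,0,0,0,0,0]
Step 2: insert i at [0, 3, 18, 22] -> counters=[1,0,0,1,0,1,0,0,1,0,0,0,0,0,1,0,1,0,1,0,0,0,1]
Step 3: insert r at [2, 5, 21, 22] -> counters=[1,0,1,1,0,2,0,0,1,0,0,0,0,0,1,0,1,0,1,0,0,1,2]
Step 4: insert y at [7, 8, 18, 19] -> counters=[1,0,1,1,0,2,0,1,2,0,0,0,0,0,1,0,1,0,2,1,0,1,2]
Step 5: insert sa at [0, 2, 20, 21] -> counters=[2,0,2,1,0,2,0,1,2,0,0,0,0,0,1,0,1,0,2,1,1,2,2]
Step 6: insert hoq at [1, 5, 10, 16] -> counters=[2,1,2,1,0,3,0,1,2,0,1,0,0,0,1,0,2,0,2,1,1,2,2]
Step 7: insert zzs at [4, 7, 8, 22] -> counters=[2,1,2,1,1,3,0,2,3,0,1,0,0,0,1,0,2,0,2,1,1,2,3]
Step 8: insert f at [10, 15, 17, 21] -> counters=[2,1,2,1,1,3,0,2,3,0,2,0,0,0,1,1,2,1,2,1,1,3,3]
Step 9: insert h at [0, 4, 6, 15] -> counters=[3,1,2,1,2,3,1,2,3,0,2,0,0,0,1,2,2,1,2,1,1,3,3]
Step 10: insert ae at [7, 12, 14, 19] -> counters=[3,1,2,1,2,3,1,3,3,0,2,0,1,0,2,2,2,1,2,2,1,3,3]
Step 11: insert h at [0, 4, 6, 15] -> counters=[4,1,2,1,3,3,2,3,3,0,2,0,1,0,2,3,2,1,2,2,1,3,3]
Step 12: delete f at [10, 15, 17, 21] -> counters=[4,1,2,1,3,3,2,3,3,0,1,0,1,0,2,2,2,0,2,2,1,2,3]
Step 13: insert ae at [7, 12, 14, 19] -> counters=[4,1,2,1,3,3,2,4,3,0,1,0,2,0,3,2,2,0,2,3,1,2,3]
Step 14: delete h at [0, 4, 6, 15] -> counters=[3,1,2,1,2,3,1,4,3,0,1,0,2,0,3,1,2,0,2,3,1,2,3]
Step 15: delete y at [7, 8, 18, 19] -> counters=[3,1,2,1,2,3,1,3,2,0,1,0,2,0,3,1,2,0,1,2,1,2,3]
Step 16: insert r at [2, 5, 21, 22] -> counters=[3,1,3,1,2,4,1,3,2,0,1,0,2,0,3,1,2,0,1,2,1,3,4]
Final counters=[3,1,3,1,2,4,1,3,2,0,1,0,2,0,3,1,2,0,1,2,1,3,4] -> counters[1]=1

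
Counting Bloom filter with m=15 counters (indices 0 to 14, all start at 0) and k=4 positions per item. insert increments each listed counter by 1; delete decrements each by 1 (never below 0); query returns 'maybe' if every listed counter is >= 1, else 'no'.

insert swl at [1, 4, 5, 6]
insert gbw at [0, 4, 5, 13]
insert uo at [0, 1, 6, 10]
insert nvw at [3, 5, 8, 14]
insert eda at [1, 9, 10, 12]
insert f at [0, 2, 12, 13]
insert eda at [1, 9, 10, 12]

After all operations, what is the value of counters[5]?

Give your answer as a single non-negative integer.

Answer: 3

Derivation:
Step 1: insert swl at [1, 4, 5, 6] -> counters=[0,1,0,0,1,1,1,0,0,0,0,0,0,0,0]
Step 2: insert gbw at [0, 4, 5, 13] -> counters=[1,1,0,0,2,2,1,0,0,0,0,0,0,1,0]
Step 3: insert uo at [0, 1, 6, 10] -> counters=[2,2,0,0,2,2,2,0,0,0,1,0,0,1,0]
Step 4: insert nvw at [3, 5, 8, 14] -> counters=[2,2,0,1,2,3,2,0,1,0,1,0,0,1,1]
Step 5: insert eda at [1, 9, 10, 12] -> counters=[2,3,0,1,2,3,2,0,1,1,2,0,1,1,1]
Step 6: insert f at [0, 2, 12, 13] -> counters=[3,3,1,1,2,3,2,0,1,1,2,0,2,2,1]
Step 7: insert eda at [1, 9, 10, 12] -> counters=[3,4,1,1,2,3,2,0,1,2,3,0,3,2,1]
Final counters=[3,4,1,1,2,3,2,0,1,2,3,0,3,2,1] -> counters[5]=3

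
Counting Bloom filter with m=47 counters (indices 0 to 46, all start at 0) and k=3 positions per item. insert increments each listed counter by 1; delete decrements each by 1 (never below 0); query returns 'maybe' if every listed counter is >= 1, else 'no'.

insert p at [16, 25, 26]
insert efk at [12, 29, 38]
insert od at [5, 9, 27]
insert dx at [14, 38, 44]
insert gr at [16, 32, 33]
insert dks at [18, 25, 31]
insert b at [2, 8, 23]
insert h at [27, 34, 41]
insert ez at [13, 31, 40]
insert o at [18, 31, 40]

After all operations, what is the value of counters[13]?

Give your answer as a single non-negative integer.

Answer: 1

Derivation:
Step 1: insert p at [16, 25, 26] -> counters=[0,0,0,0,0,0,0,0,0,0,0,0,0,0,0,0,1,0,0,0,0,0,0,0,0,1,1,0,0,0,0,0,0,0,0,0,0,0,0,0,0,0,0,0,0,0,0]
Step 2: insert efk at [12, 29, 38] -> counters=[0,0,0,0,0,0,0,0,0,0,0,0,1,0,0,0,1,0,0,0,0,0,0,0,0,1,1,0,0,1,0,0,0,0,0,0,0,0,1,0,0,0,0,0,0,0,0]
Step 3: insert od at [5, 9, 27] -> counters=[0,0,0,0,0,1,0,0,0,1,0,0,1,0,0,0,1,0,0,0,0,0,0,0,0,1,1,1,0,1,0,0,0,0,0,0,0,0,1,0,0,0,0,0,0,0,0]
Step 4: insert dx at [14, 38, 44] -> counters=[0,0,0,0,0,1,0,0,0,1,0,0,1,0,1,0,1,0,0,0,0,0,0,0,0,1,1,1,0,1,0,0,0,0,0,0,0,0,2,0,0,0,0,0,1,0,0]
Step 5: insert gr at [16, 32, 33] -> counters=[0,0,0,0,0,1,0,0,0,1,0,0,1,0,1,0,2,0,0,0,0,0,0,0,0,1,1,1,0,1,0,0,1,1,0,0,0,0,2,0,0,0,0,0,1,0,0]
Step 6: insert dks at [18, 25, 31] -> counters=[0,0,0,0,0,1,0,0,0,1,0,0,1,0,1,0,2,0,1,0,0,0,0,0,0,2,1,1,0,1,0,1,1,1,0,0,0,0,2,0,0,0,0,0,1,0,0]
Step 7: insert b at [2, 8, 23] -> counters=[0,0,1,0,0,1,0,0,1,1,0,0,1,0,1,0,2,0,1,0,0,0,0,1,0,2,1,1,0,1,0,1,1,1,0,0,0,0,2,0,0,0,0,0,1,0,0]
Step 8: insert h at [27, 34, 41] -> counters=[0,0,1,0,0,1,0,0,1,1,0,0,1,0,1,0,2,0,1,0,0,0,0,1,0,2,1,2,0,1,0,1,1,1,1,0,0,0,2,0,0,1,0,0,1,0,0]
Step 9: insert ez at [13, 31, 40] -> counters=[0,0,1,0,0,1,0,0,1,1,0,0,1,1,1,0,2,0,1,0,0,0,0,1,0,2,1,2,0,1,0,2,1,1,1,0,0,0,2,0,1,1,0,0,1,0,0]
Step 10: insert o at [18, 31, 40] -> counters=[0,0,1,0,0,1,0,0,1,1,0,0,1,1,1,0,2,0,2,0,0,0,0,1,0,2,1,2,0,1,0,3,1,1,1,0,0,0,2,0,2,1,0,0,1,0,0]
Final counters=[0,0,1,0,0,1,0,0,1,1,0,0,1,1,1,0,2,0,2,0,0,0,0,1,0,2,1,2,0,1,0,3,1,1,1,0,0,0,2,0,2,1,0,0,1,0,0] -> counters[13]=1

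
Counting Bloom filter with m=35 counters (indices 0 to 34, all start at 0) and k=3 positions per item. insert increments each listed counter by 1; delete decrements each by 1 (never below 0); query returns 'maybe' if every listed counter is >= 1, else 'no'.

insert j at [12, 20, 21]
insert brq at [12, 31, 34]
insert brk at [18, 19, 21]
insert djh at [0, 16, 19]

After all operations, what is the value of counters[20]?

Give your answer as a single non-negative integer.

Answer: 1

Derivation:
Step 1: insert j at [12, 20, 21] -> counters=[0,0,0,0,0,0,0,0,0,0,0,0,1,0,0,0,0,0,0,0,1,1,0,0,0,0,0,0,0,0,0,0,0,0,0]
Step 2: insert brq at [12, 31, 34] -> counters=[0,0,0,0,0,0,0,0,0,0,0,0,2,0,0,0,0,0,0,0,1,1,0,0,0,0,0,0,0,0,0,1,0,0,1]
Step 3: insert brk at [18, 19, 21] -> counters=[0,0,0,0,0,0,0,0,0,0,0,0,2,0,0,0,0,0,1,1,1,2,0,0,0,0,0,0,0,0,0,1,0,0,1]
Step 4: insert djh at [0, 16, 19] -> counters=[1,0,0,0,0,0,0,0,0,0,0,0,2,0,0,0,1,0,1,2,1,2,0,0,0,0,0,0,0,0,0,1,0,0,1]
Final counters=[1,0,0,0,0,0,0,0,0,0,0,0,2,0,0,0,1,0,1,2,1,2,0,0,0,0,0,0,0,0,0,1,0,0,1] -> counters[20]=1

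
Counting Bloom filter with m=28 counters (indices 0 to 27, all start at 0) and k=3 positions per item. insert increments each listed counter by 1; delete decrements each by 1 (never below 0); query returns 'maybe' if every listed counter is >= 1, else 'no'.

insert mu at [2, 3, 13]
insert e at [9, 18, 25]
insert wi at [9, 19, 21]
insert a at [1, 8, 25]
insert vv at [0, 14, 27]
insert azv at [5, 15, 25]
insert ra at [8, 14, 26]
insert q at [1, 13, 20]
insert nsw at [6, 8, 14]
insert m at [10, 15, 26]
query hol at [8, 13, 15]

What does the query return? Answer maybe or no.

Answer: maybe

Derivation:
Step 1: insert mu at [2, 3, 13] -> counters=[0,0,1,1,0,0,0,0,0,0,0,0,0,1,0,0,0,0,0,0,0,0,0,0,0,0,0,0]
Step 2: insert e at [9, 18, 25] -> counters=[0,0,1,1,0,0,0,0,0,1,0,0,0,1,0,0,0,0,1,0,0,0,0,0,0,1,0,0]
Step 3: insert wi at [9, 19, 21] -> counters=[0,0,1,1,0,0,0,0,0,2,0,0,0,1,0,0,0,0,1,1,0,1,0,0,0,1,0,0]
Step 4: insert a at [1, 8, 25] -> counters=[0,1,1,1,0,0,0,0,1,2,0,0,0,1,0,0,0,0,1,1,0,1,0,0,0,2,0,0]
Step 5: insert vv at [0, 14, 27] -> counters=[1,1,1,1,0,0,0,0,1,2,0,0,0,1,1,0,0,0,1,1,0,1,0,0,0,2,0,1]
Step 6: insert azv at [5, 15, 25] -> counters=[1,1,1,1,0,1,0,0,1,2,0,0,0,1,1,1,0,0,1,1,0,1,0,0,0,3,0,1]
Step 7: insert ra at [8, 14, 26] -> counters=[1,1,1,1,0,1,0,0,2,2,0,0,0,1,2,1,0,0,1,1,0,1,0,0,0,3,1,1]
Step 8: insert q at [1, 13, 20] -> counters=[1,2,1,1,0,1,0,0,2,2,0,0,0,2,2,1,0,0,1,1,1,1,0,0,0,3,1,1]
Step 9: insert nsw at [6, 8, 14] -> counters=[1,2,1,1,0,1,1,0,3,2,0,0,0,2,3,1,0,0,1,1,1,1,0,0,0,3,1,1]
Step 10: insert m at [10, 15, 26] -> counters=[1,2,1,1,0,1,1,0,3,2,1,0,0,2,3,2,0,0,1,1,1,1,0,0,0,3,2,1]
Query hol: check counters[8]=3 counters[13]=2 counters[15]=2 -> maybe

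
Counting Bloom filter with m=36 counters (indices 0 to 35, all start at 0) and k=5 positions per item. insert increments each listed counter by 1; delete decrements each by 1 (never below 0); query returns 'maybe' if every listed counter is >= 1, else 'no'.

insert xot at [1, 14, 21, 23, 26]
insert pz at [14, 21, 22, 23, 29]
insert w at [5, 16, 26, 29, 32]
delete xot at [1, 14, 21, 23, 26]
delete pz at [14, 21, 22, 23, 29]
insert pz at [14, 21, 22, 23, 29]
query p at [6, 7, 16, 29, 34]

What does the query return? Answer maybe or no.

Answer: no

Derivation:
Step 1: insert xot at [1, 14, 21, 23, 26] -> counters=[0,1,0,0,0,0,0,0,0,0,0,0,0,0,1,0,0,0,0,0,0,1,0,1,0,0,1,0,0,0,0,0,0,0,0,0]
Step 2: insert pz at [14, 21, 22, 23, 29] -> counters=[0,1,0,0,0,0,0,0,0,0,0,0,0,0,2,0,0,0,0,0,0,2,1,2,0,0,1,0,0,1,0,0,0,0,0,0]
Step 3: insert w at [5, 16, 26, 29, 32] -> counters=[0,1,0,0,0,1,0,0,0,0,0,0,0,0,2,0,1,0,0,0,0,2,1,2,0,0,2,0,0,2,0,0,1,0,0,0]
Step 4: delete xot at [1, 14, 21, 23, 26] -> counters=[0,0,0,0,0,1,0,0,0,0,0,0,0,0,1,0,1,0,0,0,0,1,1,1,0,0,1,0,0,2,0,0,1,0,0,0]
Step 5: delete pz at [14, 21, 22, 23, 29] -> counters=[0,0,0,0,0,1,0,0,0,0,0,0,0,0,0,0,1,0,0,0,0,0,0,0,0,0,1,0,0,1,0,0,1,0,0,0]
Step 6: insert pz at [14, 21, 22, 23, 29] -> counters=[0,0,0,0,0,1,0,0,0,0,0,0,0,0,1,0,1,0,0,0,0,1,1,1,0,0,1,0,0,2,0,0,1,0,0,0]
Query p: check counters[6]=0 counters[7]=0 counters[16]=1 counters[29]=2 counters[34]=0 -> no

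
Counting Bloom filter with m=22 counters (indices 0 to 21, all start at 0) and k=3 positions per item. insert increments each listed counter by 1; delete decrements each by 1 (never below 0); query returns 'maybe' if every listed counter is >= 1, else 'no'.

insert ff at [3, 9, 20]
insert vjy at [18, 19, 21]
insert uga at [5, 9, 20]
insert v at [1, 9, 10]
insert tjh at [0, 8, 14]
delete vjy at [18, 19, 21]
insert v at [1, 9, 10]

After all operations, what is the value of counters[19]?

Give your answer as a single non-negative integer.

Answer: 0

Derivation:
Step 1: insert ff at [3, 9, 20] -> counters=[0,0,0,1,0,0,0,0,0,1,0,0,0,0,0,0,0,0,0,0,1,0]
Step 2: insert vjy at [18, 19, 21] -> counters=[0,0,0,1,0,0,0,0,0,1,0,0,0,0,0,0,0,0,1,1,1,1]
Step 3: insert uga at [5, 9, 20] -> counters=[0,0,0,1,0,1,0,0,0,2,0,0,0,0,0,0,0,0,1,1,2,1]
Step 4: insert v at [1, 9, 10] -> counters=[0,1,0,1,0,1,0,0,0,3,1,0,0,0,0,0,0,0,1,1,2,1]
Step 5: insert tjh at [0, 8, 14] -> counters=[1,1,0,1,0,1,0,0,1,3,1,0,0,0,1,0,0,0,1,1,2,1]
Step 6: delete vjy at [18, 19, 21] -> counters=[1,1,0,1,0,1,0,0,1,3,1,0,0,0,1,0,0,0,0,0,2,0]
Step 7: insert v at [1, 9, 10] -> counters=[1,2,0,1,0,1,0,0,1,4,2,0,0,0,1,0,0,0,0,0,2,0]
Final counters=[1,2,0,1,0,1,0,0,1,4,2,0,0,0,1,0,0,0,0,0,2,0] -> counters[19]=0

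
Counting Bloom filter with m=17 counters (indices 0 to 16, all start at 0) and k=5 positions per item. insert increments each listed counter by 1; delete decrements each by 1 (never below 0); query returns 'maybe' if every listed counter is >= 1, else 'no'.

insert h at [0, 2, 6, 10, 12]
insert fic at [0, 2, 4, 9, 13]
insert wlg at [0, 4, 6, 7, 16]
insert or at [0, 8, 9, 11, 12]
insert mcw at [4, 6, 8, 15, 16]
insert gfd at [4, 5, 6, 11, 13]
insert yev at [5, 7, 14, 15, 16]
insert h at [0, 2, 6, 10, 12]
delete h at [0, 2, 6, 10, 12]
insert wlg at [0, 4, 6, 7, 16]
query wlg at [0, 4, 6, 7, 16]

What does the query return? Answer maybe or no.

Answer: maybe

Derivation:
Step 1: insert h at [0, 2, 6, 10, 12] -> counters=[1,0,1,0,0,0,1,0,0,0,1,0,1,0,0,0,0]
Step 2: insert fic at [0, 2, 4, 9, 13] -> counters=[2,0,2,0,1,0,1,0,0,1,1,0,1,1,0,0,0]
Step 3: insert wlg at [0, 4, 6, 7, 16] -> counters=[3,0,2,0,2,0,2,1,0,1,1,0,1,1,0,0,1]
Step 4: insert or at [0, 8, 9, 11, 12] -> counters=[4,0,2,0,2,0,2,1,1,2,1,1,2,1,0,0,1]
Step 5: insert mcw at [4, 6, 8, 15, 16] -> counters=[4,0,2,0,3,0,3,1,2,2,1,1,2,1,0,1,2]
Step 6: insert gfd at [4, 5, 6, 11, 13] -> counters=[4,0,2,0,4,1,4,1,2,2,1,2,2,2,0,1,2]
Step 7: insert yev at [5, 7, 14, 15, 16] -> counters=[4,0,2,0,4,2,4,2,2,2,1,2,2,2,1,2,3]
Step 8: insert h at [0, 2, 6, 10, 12] -> counters=[5,0,3,0,4,2,5,2,2,2,2,2,3,2,1,2,3]
Step 9: delete h at [0, 2, 6, 10, 12] -> counters=[4,0,2,0,4,2,4,2,2,2,1,2,2,2,1,2,3]
Step 10: insert wlg at [0, 4, 6, 7, 16] -> counters=[5,0,2,0,5,2,5,3,2,2,1,2,2,2,1,2,4]
Query wlg: check counters[0]=5 counters[4]=5 counters[6]=5 counters[7]=3 counters[16]=4 -> maybe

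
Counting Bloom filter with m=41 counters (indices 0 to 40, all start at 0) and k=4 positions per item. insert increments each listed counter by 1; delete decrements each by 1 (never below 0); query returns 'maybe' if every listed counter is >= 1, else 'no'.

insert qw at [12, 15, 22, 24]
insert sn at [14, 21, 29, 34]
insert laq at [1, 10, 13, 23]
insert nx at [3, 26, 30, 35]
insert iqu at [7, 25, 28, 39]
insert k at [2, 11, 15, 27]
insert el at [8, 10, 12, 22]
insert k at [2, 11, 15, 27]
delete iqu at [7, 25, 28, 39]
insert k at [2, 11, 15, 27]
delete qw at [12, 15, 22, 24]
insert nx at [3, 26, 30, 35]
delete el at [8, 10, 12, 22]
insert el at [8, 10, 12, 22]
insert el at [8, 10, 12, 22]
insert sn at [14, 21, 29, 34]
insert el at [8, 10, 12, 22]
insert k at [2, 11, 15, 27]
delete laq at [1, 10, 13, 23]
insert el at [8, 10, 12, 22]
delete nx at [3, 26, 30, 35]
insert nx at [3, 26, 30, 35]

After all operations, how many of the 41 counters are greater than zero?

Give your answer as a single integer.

Answer: 16

Derivation:
Step 1: insert qw at [12, 15, 22, 24] -> counters=[0,0,0,0,0,0,0,0,0,0,0,0,1,0,0,1,0,0,0,0,0,0,1,0,1,0,0,0,0,0,0,0,0,0,0,0,0,0,0,0,0]
Step 2: insert sn at [14, 21, 29, 34] -> counters=[0,0,0,0,0,0,0,0,0,0,0,0,1,0,1,1,0,0,0,0,0,1,1,0,1,0,0,0,0,1,0,0,0,0,1,0,0,0,0,0,0]
Step 3: insert laq at [1, 10, 13, 23] -> counters=[0,1,0,0,0,0,0,0,0,0,1,0,1,1,1,1,0,0,0,0,0,1,1,1,1,0,0,0,0,1,0,0,0,0,1,0,0,0,0,0,0]
Step 4: insert nx at [3, 26, 30, 35] -> counters=[0,1,0,1,0,0,0,0,0,0,1,0,1,1,1,1,0,0,0,0,0,1,1,1,1,0,1,0,0,1,1,0,0,0,1,1,0,0,0,0,0]
Step 5: insert iqu at [7, 25, 28, 39] -> counters=[0,1,0,1,0,0,0,1,0,0,1,0,1,1,1,1,0,0,0,0,0,1,1,1,1,1,1,0,1,1,1,0,0,0,1,1,0,0,0,1,0]
Step 6: insert k at [2, 11, 15, 27] -> counters=[0,1,1,1,0,0,0,1,0,0,1,1,1,1,1,2,0,0,0,0,0,1,1,1,1,1,1,1,1,1,1,0,0,0,1,1,0,0,0,1,0]
Step 7: insert el at [8, 10, 12, 22] -> counters=[0,1,1,1,0,0,0,1,1,0,2,1,2,1,1,2,0,0,0,0,0,1,2,1,1,1,1,1,1,1,1,0,0,0,1,1,0,0,0,1,0]
Step 8: insert k at [2, 11, 15, 27] -> counters=[0,1,2,1,0,0,0,1,1,0,2,2,2,1,1,3,0,0,0,0,0,1,2,1,1,1,1,2,1,1,1,0,0,0,1,1,0,0,0,1,0]
Step 9: delete iqu at [7, 25, 28, 39] -> counters=[0,1,2,1,0,0,0,0,1,0,2,2,2,1,1,3,0,0,0,0,0,1,2,1,1,0,1,2,0,1,1,0,0,0,1,1,0,0,0,0,0]
Step 10: insert k at [2, 11, 15, 27] -> counters=[0,1,3,1,0,0,0,0,1,0,2,3,2,1,1,4,0,0,0,0,0,1,2,1,1,0,1,3,0,1,1,0,0,0,1,1,0,0,0,0,0]
Step 11: delete qw at [12, 15, 22, 24] -> counters=[0,1,3,1,0,0,0,0,1,0,2,3,1,1,1,3,0,0,0,0,0,1,1,1,0,0,1,3,0,1,1,0,0,0,1,1,0,0,0,0,0]
Step 12: insert nx at [3, 26, 30, 35] -> counters=[0,1,3,2,0,0,0,0,1,0,2,3,1,1,1,3,0,0,0,0,0,1,1,1,0,0,2,3,0,1,2,0,0,0,1,2,0,0,0,0,0]
Step 13: delete el at [8, 10, 12, 22] -> counters=[0,1,3,2,0,0,0,0,0,0,1,3,0,1,1,3,0,0,0,0,0,1,0,1,0,0,2,3,0,1,2,0,0,0,1,2,0,0,0,0,0]
Step 14: insert el at [8, 10, 12, 22] -> counters=[0,1,3,2,0,0,0,0,1,0,2,3,1,1,1,3,0,0,0,0,0,1,1,1,0,0,2,3,0,1,2,0,0,0,1,2,0,0,0,0,0]
Step 15: insert el at [8, 10, 12, 22] -> counters=[0,1,3,2,0,0,0,0,2,0,3,3,2,1,1,3,0,0,0,0,0,1,2,1,0,0,2,3,0,1,2,0,0,0,1,2,0,0,0,0,0]
Step 16: insert sn at [14, 21, 29, 34] -> counters=[0,1,3,2,0,0,0,0,2,0,3,3,2,1,2,3,0,0,0,0,0,2,2,1,0,0,2,3,0,2,2,0,0,0,2,2,0,0,0,0,0]
Step 17: insert el at [8, 10, 12, 22] -> counters=[0,1,3,2,0,0,0,0,3,0,4,3,3,1,2,3,0,0,0,0,0,2,3,1,0,0,2,3,0,2,2,0,0,0,2,2,0,0,0,0,0]
Step 18: insert k at [2, 11, 15, 27] -> counters=[0,1,4,2,0,0,0,0,3,0,4,4,3,1,2,4,0,0,0,0,0,2,3,1,0,0,2,4,0,2,2,0,0,0,2,2,0,0,0,0,0]
Step 19: delete laq at [1, 10, 13, 23] -> counters=[0,0,4,2,0,0,0,0,3,0,3,4,3,0,2,4,0,0,0,0,0,2,3,0,0,0,2,4,0,2,2,0,0,0,2,2,0,0,0,0,0]
Step 20: insert el at [8, 10, 12, 22] -> counters=[0,0,4,2,0,0,0,0,4,0,4,4,4,0,2,4,0,0,0,0,0,2,4,0,0,0,2,4,0,2,2,0,0,0,2,2,0,0,0,0,0]
Step 21: delete nx at [3, 26, 30, 35] -> counters=[0,0,4,1,0,0,0,0,4,0,4,4,4,0,2,4,0,0,0,0,0,2,4,0,0,0,1,4,0,2,1,0,0,0,2,1,0,0,0,0,0]
Step 22: insert nx at [3, 26, 30, 35] -> counters=[0,0,4,2,0,0,0,0,4,0,4,4,4,0,2,4,0,0,0,0,0,2,4,0,0,0,2,4,0,2,2,0,0,0,2,2,0,0,0,0,0]
Final counters=[0,0,4,2,0,0,0,0,4,0,4,4,4,0,2,4,0,0,0,0,0,2,4,0,0,0,2,4,0,2,2,0,0,0,2,2,0,0,0,0,0] -> 16 nonzero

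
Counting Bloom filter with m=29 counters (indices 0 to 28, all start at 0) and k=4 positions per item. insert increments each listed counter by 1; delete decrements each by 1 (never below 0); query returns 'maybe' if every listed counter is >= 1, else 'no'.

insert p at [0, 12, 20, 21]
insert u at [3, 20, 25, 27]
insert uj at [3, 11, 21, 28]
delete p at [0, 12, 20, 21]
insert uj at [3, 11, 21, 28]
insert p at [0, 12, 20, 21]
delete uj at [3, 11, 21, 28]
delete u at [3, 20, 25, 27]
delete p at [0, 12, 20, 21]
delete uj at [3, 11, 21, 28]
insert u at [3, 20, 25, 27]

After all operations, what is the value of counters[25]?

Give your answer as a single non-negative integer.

Answer: 1

Derivation:
Step 1: insert p at [0, 12, 20, 21] -> counters=[1,0,0,0,0,0,0,0,0,0,0,0,1,0,0,0,0,0,0,0,1,1,0,0,0,0,0,0,0]
Step 2: insert u at [3, 20, 25, 27] -> counters=[1,0,0,1,0,0,0,0,0,0,0,0,1,0,0,0,0,0,0,0,2,1,0,0,0,1,0,1,0]
Step 3: insert uj at [3, 11, 21, 28] -> counters=[1,0,0,2,0,0,0,0,0,0,0,1,1,0,0,0,0,0,0,0,2,2,0,0,0,1,0,1,1]
Step 4: delete p at [0, 12, 20, 21] -> counters=[0,0,0,2,0,0,0,0,0,0,0,1,0,0,0,0,0,0,0,0,1,1,0,0,0,1,0,1,1]
Step 5: insert uj at [3, 11, 21, 28] -> counters=[0,0,0,3,0,0,0,0,0,0,0,2,0,0,0,0,0,0,0,0,1,2,0,0,0,1,0,1,2]
Step 6: insert p at [0, 12, 20, 21] -> counters=[1,0,0,3,0,0,0,0,0,0,0,2,1,0,0,0,0,0,0,0,2,3,0,0,0,1,0,1,2]
Step 7: delete uj at [3, 11, 21, 28] -> counters=[1,0,0,2,0,0,0,0,0,0,0,1,1,0,0,0,0,0,0,0,2,2,0,0,0,1,0,1,1]
Step 8: delete u at [3, 20, 25, 27] -> counters=[1,0,0,1,0,0,0,0,0,0,0,1,1,0,0,0,0,0,0,0,1,2,0,0,0,0,0,0,1]
Step 9: delete p at [0, 12, 20, 21] -> counters=[0,0,0,1,0,0,0,0,0,0,0,1,0,0,0,0,0,0,0,0,0,1,0,0,0,0,0,0,1]
Step 10: delete uj at [3, 11, 21, 28] -> counters=[0,0,0,0,0,0,0,0,0,0,0,0,0,0,0,0,0,0,0,0,0,0,0,0,0,0,0,0,0]
Step 11: insert u at [3, 20, 25, 27] -> counters=[0,0,0,1,0,0,0,0,0,0,0,0,0,0,0,0,0,0,0,0,1,0,0,0,0,1,0,1,0]
Final counters=[0,0,0,1,0,0,0,0,0,0,0,0,0,0,0,0,0,0,0,0,1,0,0,0,0,1,0,1,0] -> counters[25]=1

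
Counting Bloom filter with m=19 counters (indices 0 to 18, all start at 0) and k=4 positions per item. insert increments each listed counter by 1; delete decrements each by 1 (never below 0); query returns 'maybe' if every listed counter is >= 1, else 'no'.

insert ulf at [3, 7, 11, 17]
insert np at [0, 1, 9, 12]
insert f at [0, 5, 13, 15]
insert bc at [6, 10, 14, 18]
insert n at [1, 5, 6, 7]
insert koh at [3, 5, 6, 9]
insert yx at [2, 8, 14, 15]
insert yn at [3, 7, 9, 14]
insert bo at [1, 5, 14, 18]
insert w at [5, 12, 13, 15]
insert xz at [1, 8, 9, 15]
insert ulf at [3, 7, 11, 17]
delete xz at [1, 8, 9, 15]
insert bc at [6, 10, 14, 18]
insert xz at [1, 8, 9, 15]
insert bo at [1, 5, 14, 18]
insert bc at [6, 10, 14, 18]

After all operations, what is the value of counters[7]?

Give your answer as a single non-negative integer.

Answer: 4

Derivation:
Step 1: insert ulf at [3, 7, 11, 17] -> counters=[0,0,0,1,0,0,0,1,0,0,0,1,0,0,0,0,0,1,0]
Step 2: insert np at [0, 1, 9, 12] -> counters=[1,1,0,1,0,0,0,1,0,1,0,1,1,0,0,0,0,1,0]
Step 3: insert f at [0, 5, 13, 15] -> counters=[2,1,0,1,0,1,0,1,0,1,0,1,1,1,0,1,0,1,0]
Step 4: insert bc at [6, 10, 14, 18] -> counters=[2,1,0,1,0,1,1,1,0,1,1,1,1,1,1,1,0,1,1]
Step 5: insert n at [1, 5, 6, 7] -> counters=[2,2,0,1,0,2,2,2,0,1,1,1,1,1,1,1,0,1,1]
Step 6: insert koh at [3, 5, 6, 9] -> counters=[2,2,0,2,0,3,3,2,0,2,1,1,1,1,1,1,0,1,1]
Step 7: insert yx at [2, 8, 14, 15] -> counters=[2,2,1,2,0,3,3,2,1,2,1,1,1,1,2,2,0,1,1]
Step 8: insert yn at [3, 7, 9, 14] -> counters=[2,2,1,3,0,3,3,3,1,3,1,1,1,1,3,2,0,1,1]
Step 9: insert bo at [1, 5, 14, 18] -> counters=[2,3,1,3,0,4,3,3,1,3,1,1,1,1,4,2,0,1,2]
Step 10: insert w at [5, 12, 13, 15] -> counters=[2,3,1,3,0,5,3,3,1,3,1,1,2,2,4,3,0,1,2]
Step 11: insert xz at [1, 8, 9, 15] -> counters=[2,4,1,3,0,5,3,3,2,4,1,1,2,2,4,4,0,1,2]
Step 12: insert ulf at [3, 7, 11, 17] -> counters=[2,4,1,4,0,5,3,4,2,4,1,2,2,2,4,4,0,2,2]
Step 13: delete xz at [1, 8, 9, 15] -> counters=[2,3,1,4,0,5,3,4,1,3,1,2,2,2,4,3,0,2,2]
Step 14: insert bc at [6, 10, 14, 18] -> counters=[2,3,1,4,0,5,4,4,1,3,2,2,2,2,5,3,0,2,3]
Step 15: insert xz at [1, 8, 9, 15] -> counters=[2,4,1,4,0,5,4,4,2,4,2,2,2,2,5,4,0,2,3]
Step 16: insert bo at [1, 5, 14, 18] -> counters=[2,5,1,4,0,6,4,4,2,4,2,2,2,2,6,4,0,2,4]
Step 17: insert bc at [6, 10, 14, 18] -> counters=[2,5,1,4,0,6,5,4,2,4,3,2,2,2,7,4,0,2,5]
Final counters=[2,5,1,4,0,6,5,4,2,4,3,2,2,2,7,4,0,2,5] -> counters[7]=4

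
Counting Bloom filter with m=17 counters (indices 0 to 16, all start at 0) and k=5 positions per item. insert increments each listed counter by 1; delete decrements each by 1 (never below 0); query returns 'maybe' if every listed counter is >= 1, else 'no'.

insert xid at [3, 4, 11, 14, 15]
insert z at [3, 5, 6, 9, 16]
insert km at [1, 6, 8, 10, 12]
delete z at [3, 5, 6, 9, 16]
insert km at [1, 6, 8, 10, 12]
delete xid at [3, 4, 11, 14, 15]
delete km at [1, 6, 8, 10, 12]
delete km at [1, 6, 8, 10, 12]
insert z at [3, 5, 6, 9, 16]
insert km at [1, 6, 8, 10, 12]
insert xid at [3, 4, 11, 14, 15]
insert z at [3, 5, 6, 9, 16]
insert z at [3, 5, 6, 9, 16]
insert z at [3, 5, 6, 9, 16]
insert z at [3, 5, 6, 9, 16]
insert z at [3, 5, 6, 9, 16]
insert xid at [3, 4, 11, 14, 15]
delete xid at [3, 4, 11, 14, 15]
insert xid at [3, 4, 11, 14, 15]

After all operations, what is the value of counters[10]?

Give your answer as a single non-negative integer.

Answer: 1

Derivation:
Step 1: insert xid at [3, 4, 11, 14, 15] -> counters=[0,0,0,1,1,0,0,0,0,0,0,1,0,0,1,1,0]
Step 2: insert z at [3, 5, 6, 9, 16] -> counters=[0,0,0,2,1,1,1,0,0,1,0,1,0,0,1,1,1]
Step 3: insert km at [1, 6, 8, 10, 12] -> counters=[0,1,0,2,1,1,2,0,1,1,1,1,1,0,1,1,1]
Step 4: delete z at [3, 5, 6, 9, 16] -> counters=[0,1,0,1,1,0,1,0,1,0,1,1,1,0,1,1,0]
Step 5: insert km at [1, 6, 8, 10, 12] -> counters=[0,2,0,1,1,0,2,0,2,0,2,1,2,0,1,1,0]
Step 6: delete xid at [3, 4, 11, 14, 15] -> counters=[0,2,0,0,0,0,2,0,2,0,2,0,2,0,0,0,0]
Step 7: delete km at [1, 6, 8, 10, 12] -> counters=[0,1,0,0,0,0,1,0,1,0,1,0,1,0,0,0,0]
Step 8: delete km at [1, 6, 8, 10, 12] -> counters=[0,0,0,0,0,0,0,0,0,0,0,0,0,0,0,0,0]
Step 9: insert z at [3, 5, 6, 9, 16] -> counters=[0,0,0,1,0,1,1,0,0,1,0,0,0,0,0,0,1]
Step 10: insert km at [1, 6, 8, 10, 12] -> counters=[0,1,0,1,0,1,2,0,1,1,1,0,1,0,0,0,1]
Step 11: insert xid at [3, 4, 11, 14, 15] -> counters=[0,1,0,2,1,1,2,0,1,1,1,1,1,0,1,1,1]
Step 12: insert z at [3, 5, 6, 9, 16] -> counters=[0,1,0,3,1,2,3,0,1,2,1,1,1,0,1,1,2]
Step 13: insert z at [3, 5, 6, 9, 16] -> counters=[0,1,0,4,1,3,4,0,1,3,1,1,1,0,1,1,3]
Step 14: insert z at [3, 5, 6, 9, 16] -> counters=[0,1,0,5,1,4,5,0,1,4,1,1,1,0,1,1,4]
Step 15: insert z at [3, 5, 6, 9, 16] -> counters=[0,1,0,6,1,5,6,0,1,5,1,1,1,0,1,1,5]
Step 16: insert z at [3, 5, 6, 9, 16] -> counters=[0,1,0,7,1,6,7,0,1,6,1,1,1,0,1,1,6]
Step 17: insert xid at [3, 4, 11, 14, 15] -> counters=[0,1,0,8,2,6,7,0,1,6,1,2,1,0,2,2,6]
Step 18: delete xid at [3, 4, 11, 14, 15] -> counters=[0,1,0,7,1,6,7,0,1,6,1,1,1,0,1,1,6]
Step 19: insert xid at [3, 4, 11, 14, 15] -> counters=[0,1,0,8,2,6,7,0,1,6,1,2,1,0,2,2,6]
Final counters=[0,1,0,8,2,6,7,0,1,6,1,2,1,0,2,2,6] -> counters[10]=1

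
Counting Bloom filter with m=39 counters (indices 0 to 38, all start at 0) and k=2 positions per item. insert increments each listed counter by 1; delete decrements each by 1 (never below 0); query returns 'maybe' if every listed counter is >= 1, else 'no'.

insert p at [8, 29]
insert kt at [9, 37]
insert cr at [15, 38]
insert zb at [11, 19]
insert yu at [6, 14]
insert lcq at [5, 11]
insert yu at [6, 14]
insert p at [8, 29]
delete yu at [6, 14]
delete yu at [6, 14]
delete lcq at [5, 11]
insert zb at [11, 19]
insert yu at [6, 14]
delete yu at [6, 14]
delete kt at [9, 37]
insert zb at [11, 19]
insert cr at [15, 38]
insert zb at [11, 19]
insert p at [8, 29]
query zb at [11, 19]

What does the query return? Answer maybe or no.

Step 1: insert p at [8, 29] -> counters=[0,0,0,0,0,0,0,0,1,0,0,0,0,0,0,0,0,0,0,0,0,0,0,0,0,0,0,0,0,1,0,0,0,0,0,0,0,0,0]
Step 2: insert kt at [9, 37] -> counters=[0,0,0,0,0,0,0,0,1,1,0,0,0,0,0,0,0,0,0,0,0,0,0,0,0,0,0,0,0,1,0,0,0,0,0,0,0,1,0]
Step 3: insert cr at [15, 38] -> counters=[0,0,0,0,0,0,0,0,1,1,0,0,0,0,0,1,0,0,0,0,0,0,0,0,0,0,0,0,0,1,0,0,0,0,0,0,0,1,1]
Step 4: insert zb at [11, 19] -> counters=[0,0,0,0,0,0,0,0,1,1,0,1,0,0,0,1,0,0,0,1,0,0,0,0,0,0,0,0,0,1,0,0,0,0,0,0,0,1,1]
Step 5: insert yu at [6, 14] -> counters=[0,0,0,0,0,0,1,0,1,1,0,1,0,0,1,1,0,0,0,1,0,0,0,0,0,0,0,0,0,1,0,0,0,0,0,0,0,1,1]
Step 6: insert lcq at [5, 11] -> counters=[0,0,0,0,0,1,1,0,1,1,0,2,0,0,1,1,0,0,0,1,0,0,0,0,0,0,0,0,0,1,0,0,0,0,0,0,0,1,1]
Step 7: insert yu at [6, 14] -> counters=[0,0,0,0,0,1,2,0,1,1,0,2,0,0,2,1,0,0,0,1,0,0,0,0,0,0,0,0,0,1,0,0,0,0,0,0,0,1,1]
Step 8: insert p at [8, 29] -> counters=[0,0,0,0,0,1,2,0,2,1,0,2,0,0,2,1,0,0,0,1,0,0,0,0,0,0,0,0,0,2,0,0,0,0,0,0,0,1,1]
Step 9: delete yu at [6, 14] -> counters=[0,0,0,0,0,1,1,0,2,1,0,2,0,0,1,1,0,0,0,1,0,0,0,0,0,0,0,0,0,2,0,0,0,0,0,0,0,1,1]
Step 10: delete yu at [6, 14] -> counters=[0,0,0,0,0,1,0,0,2,1,0,2,0,0,0,1,0,0,0,1,0,0,0,0,0,0,0,0,0,2,0,0,0,0,0,0,0,1,1]
Step 11: delete lcq at [5, 11] -> counters=[0,0,0,0,0,0,0,0,2,1,0,1,0,0,0,1,0,0,0,1,0,0,0,0,0,0,0,0,0,2,0,0,0,0,0,0,0,1,1]
Step 12: insert zb at [11, 19] -> counters=[0,0,0,0,0,0,0,0,2,1,0,2,0,0,0,1,0,0,0,2,0,0,0,0,0,0,0,0,0,2,0,0,0,0,0,0,0,1,1]
Step 13: insert yu at [6, 14] -> counters=[0,0,0,0,0,0,1,0,2,1,0,2,0,0,1,1,0,0,0,2,0,0,0,0,0,0,0,0,0,2,0,0,0,0,0,0,0,1,1]
Step 14: delete yu at [6, 14] -> counters=[0,0,0,0,0,0,0,0,2,1,0,2,0,0,0,1,0,0,0,2,0,0,0,0,0,0,0,0,0,2,0,0,0,0,0,0,0,1,1]
Step 15: delete kt at [9, 37] -> counters=[0,0,0,0,0,0,0,0,2,0,0,2,0,0,0,1,0,0,0,2,0,0,0,0,0,0,0,0,0,2,0,0,0,0,0,0,0,0,1]
Step 16: insert zb at [11, 19] -> counters=[0,0,0,0,0,0,0,0,2,0,0,3,0,0,0,1,0,0,0,3,0,0,0,0,0,0,0,0,0,2,0,0,0,0,0,0,0,0,1]
Step 17: insert cr at [15, 38] -> counters=[0,0,0,0,0,0,0,0,2,0,0,3,0,0,0,2,0,0,0,3,0,0,0,0,0,0,0,0,0,2,0,0,0,0,0,0,0,0,2]
Step 18: insert zb at [11, 19] -> counters=[0,0,0,0,0,0,0,0,2,0,0,4,0,0,0,2,0,0,0,4,0,0,0,0,0,0,0,0,0,2,0,0,0,0,0,0,0,0,2]
Step 19: insert p at [8, 29] -> counters=[0,0,0,0,0,0,0,0,3,0,0,4,0,0,0,2,0,0,0,4,0,0,0,0,0,0,0,0,0,3,0,0,0,0,0,0,0,0,2]
Query zb: check counters[11]=4 counters[19]=4 -> maybe

Answer: maybe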